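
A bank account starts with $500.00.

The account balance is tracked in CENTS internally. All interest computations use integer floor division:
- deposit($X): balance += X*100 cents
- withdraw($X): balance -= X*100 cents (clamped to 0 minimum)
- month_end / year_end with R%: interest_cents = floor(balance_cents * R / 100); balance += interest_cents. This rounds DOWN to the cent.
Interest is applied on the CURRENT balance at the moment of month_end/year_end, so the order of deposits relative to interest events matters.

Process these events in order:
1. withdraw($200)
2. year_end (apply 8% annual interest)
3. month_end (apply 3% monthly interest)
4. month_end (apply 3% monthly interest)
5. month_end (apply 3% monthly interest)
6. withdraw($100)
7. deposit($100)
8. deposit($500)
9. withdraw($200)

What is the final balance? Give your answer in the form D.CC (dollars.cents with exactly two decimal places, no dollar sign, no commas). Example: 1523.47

After 1 (withdraw($200)): balance=$300.00 total_interest=$0.00
After 2 (year_end (apply 8% annual interest)): balance=$324.00 total_interest=$24.00
After 3 (month_end (apply 3% monthly interest)): balance=$333.72 total_interest=$33.72
After 4 (month_end (apply 3% monthly interest)): balance=$343.73 total_interest=$43.73
After 5 (month_end (apply 3% monthly interest)): balance=$354.04 total_interest=$54.04
After 6 (withdraw($100)): balance=$254.04 total_interest=$54.04
After 7 (deposit($100)): balance=$354.04 total_interest=$54.04
After 8 (deposit($500)): balance=$854.04 total_interest=$54.04
After 9 (withdraw($200)): balance=$654.04 total_interest=$54.04

Answer: 654.04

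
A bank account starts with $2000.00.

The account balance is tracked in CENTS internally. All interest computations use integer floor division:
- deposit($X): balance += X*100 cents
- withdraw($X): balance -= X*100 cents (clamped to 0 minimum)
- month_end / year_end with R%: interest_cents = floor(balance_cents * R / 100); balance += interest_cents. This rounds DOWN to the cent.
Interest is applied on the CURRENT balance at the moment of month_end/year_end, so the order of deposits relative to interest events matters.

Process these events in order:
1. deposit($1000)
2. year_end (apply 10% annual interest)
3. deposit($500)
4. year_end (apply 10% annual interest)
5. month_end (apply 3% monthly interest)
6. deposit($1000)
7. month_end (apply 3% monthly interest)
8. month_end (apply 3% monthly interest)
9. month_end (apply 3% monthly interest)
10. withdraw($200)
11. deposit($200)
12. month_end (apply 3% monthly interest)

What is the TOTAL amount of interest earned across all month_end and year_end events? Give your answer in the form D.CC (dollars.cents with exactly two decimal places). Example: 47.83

After 1 (deposit($1000)): balance=$3000.00 total_interest=$0.00
After 2 (year_end (apply 10% annual interest)): balance=$3300.00 total_interest=$300.00
After 3 (deposit($500)): balance=$3800.00 total_interest=$300.00
After 4 (year_end (apply 10% annual interest)): balance=$4180.00 total_interest=$680.00
After 5 (month_end (apply 3% monthly interest)): balance=$4305.40 total_interest=$805.40
After 6 (deposit($1000)): balance=$5305.40 total_interest=$805.40
After 7 (month_end (apply 3% monthly interest)): balance=$5464.56 total_interest=$964.56
After 8 (month_end (apply 3% monthly interest)): balance=$5628.49 total_interest=$1128.49
After 9 (month_end (apply 3% monthly interest)): balance=$5797.34 total_interest=$1297.34
After 10 (withdraw($200)): balance=$5597.34 total_interest=$1297.34
After 11 (deposit($200)): balance=$5797.34 total_interest=$1297.34
After 12 (month_end (apply 3% monthly interest)): balance=$5971.26 total_interest=$1471.26

Answer: 1471.26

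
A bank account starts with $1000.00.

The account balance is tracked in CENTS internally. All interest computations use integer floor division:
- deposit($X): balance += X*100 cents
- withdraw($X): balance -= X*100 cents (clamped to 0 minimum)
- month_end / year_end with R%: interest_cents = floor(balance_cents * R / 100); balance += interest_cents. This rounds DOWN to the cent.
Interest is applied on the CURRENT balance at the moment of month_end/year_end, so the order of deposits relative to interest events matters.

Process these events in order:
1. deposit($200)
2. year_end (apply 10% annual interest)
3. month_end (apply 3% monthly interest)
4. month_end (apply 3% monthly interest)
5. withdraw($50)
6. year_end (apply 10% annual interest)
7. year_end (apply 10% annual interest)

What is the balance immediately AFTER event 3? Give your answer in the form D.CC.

After 1 (deposit($200)): balance=$1200.00 total_interest=$0.00
After 2 (year_end (apply 10% annual interest)): balance=$1320.00 total_interest=$120.00
After 3 (month_end (apply 3% monthly interest)): balance=$1359.60 total_interest=$159.60

Answer: 1359.60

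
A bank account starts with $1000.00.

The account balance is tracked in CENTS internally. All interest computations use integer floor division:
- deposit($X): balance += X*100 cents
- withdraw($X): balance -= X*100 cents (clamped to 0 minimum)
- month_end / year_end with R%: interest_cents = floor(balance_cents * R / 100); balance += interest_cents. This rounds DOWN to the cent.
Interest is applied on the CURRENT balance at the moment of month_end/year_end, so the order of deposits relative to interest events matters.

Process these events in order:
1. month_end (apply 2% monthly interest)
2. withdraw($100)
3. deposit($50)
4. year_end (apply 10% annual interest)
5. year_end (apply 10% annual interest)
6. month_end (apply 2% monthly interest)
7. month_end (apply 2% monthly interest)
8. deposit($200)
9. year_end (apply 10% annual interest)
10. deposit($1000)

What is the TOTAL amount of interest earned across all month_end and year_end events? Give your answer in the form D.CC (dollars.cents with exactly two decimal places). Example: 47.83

After 1 (month_end (apply 2% monthly interest)): balance=$1020.00 total_interest=$20.00
After 2 (withdraw($100)): balance=$920.00 total_interest=$20.00
After 3 (deposit($50)): balance=$970.00 total_interest=$20.00
After 4 (year_end (apply 10% annual interest)): balance=$1067.00 total_interest=$117.00
After 5 (year_end (apply 10% annual interest)): balance=$1173.70 total_interest=$223.70
After 6 (month_end (apply 2% monthly interest)): balance=$1197.17 total_interest=$247.17
After 7 (month_end (apply 2% monthly interest)): balance=$1221.11 total_interest=$271.11
After 8 (deposit($200)): balance=$1421.11 total_interest=$271.11
After 9 (year_end (apply 10% annual interest)): balance=$1563.22 total_interest=$413.22
After 10 (deposit($1000)): balance=$2563.22 total_interest=$413.22

Answer: 413.22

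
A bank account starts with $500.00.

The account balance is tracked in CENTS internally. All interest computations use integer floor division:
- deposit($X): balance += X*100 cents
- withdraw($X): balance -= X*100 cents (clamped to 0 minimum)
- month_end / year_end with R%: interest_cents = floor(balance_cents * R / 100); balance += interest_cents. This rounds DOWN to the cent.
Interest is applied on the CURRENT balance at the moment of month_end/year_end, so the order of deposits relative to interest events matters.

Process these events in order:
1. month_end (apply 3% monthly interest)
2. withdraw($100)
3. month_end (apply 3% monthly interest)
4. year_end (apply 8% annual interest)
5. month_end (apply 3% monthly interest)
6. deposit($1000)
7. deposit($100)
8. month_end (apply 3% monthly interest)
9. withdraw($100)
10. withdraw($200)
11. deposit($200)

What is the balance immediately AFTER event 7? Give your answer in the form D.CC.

Answer: 1575.48

Derivation:
After 1 (month_end (apply 3% monthly interest)): balance=$515.00 total_interest=$15.00
After 2 (withdraw($100)): balance=$415.00 total_interest=$15.00
After 3 (month_end (apply 3% monthly interest)): balance=$427.45 total_interest=$27.45
After 4 (year_end (apply 8% annual interest)): balance=$461.64 total_interest=$61.64
After 5 (month_end (apply 3% monthly interest)): balance=$475.48 total_interest=$75.48
After 6 (deposit($1000)): balance=$1475.48 total_interest=$75.48
After 7 (deposit($100)): balance=$1575.48 total_interest=$75.48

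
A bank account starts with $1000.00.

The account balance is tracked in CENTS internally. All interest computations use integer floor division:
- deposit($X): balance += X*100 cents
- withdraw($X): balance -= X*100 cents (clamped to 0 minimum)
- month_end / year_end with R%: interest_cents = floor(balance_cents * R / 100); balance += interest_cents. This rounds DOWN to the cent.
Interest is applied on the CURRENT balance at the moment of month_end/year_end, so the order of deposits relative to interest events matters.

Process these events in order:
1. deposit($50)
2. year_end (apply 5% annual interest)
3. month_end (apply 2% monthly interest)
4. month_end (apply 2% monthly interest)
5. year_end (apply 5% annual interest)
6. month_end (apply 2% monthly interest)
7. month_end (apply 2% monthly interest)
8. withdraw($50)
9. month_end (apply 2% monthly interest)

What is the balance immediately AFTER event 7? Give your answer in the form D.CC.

Answer: 1253.03

Derivation:
After 1 (deposit($50)): balance=$1050.00 total_interest=$0.00
After 2 (year_end (apply 5% annual interest)): balance=$1102.50 total_interest=$52.50
After 3 (month_end (apply 2% monthly interest)): balance=$1124.55 total_interest=$74.55
After 4 (month_end (apply 2% monthly interest)): balance=$1147.04 total_interest=$97.04
After 5 (year_end (apply 5% annual interest)): balance=$1204.39 total_interest=$154.39
After 6 (month_end (apply 2% monthly interest)): balance=$1228.47 total_interest=$178.47
After 7 (month_end (apply 2% monthly interest)): balance=$1253.03 total_interest=$203.03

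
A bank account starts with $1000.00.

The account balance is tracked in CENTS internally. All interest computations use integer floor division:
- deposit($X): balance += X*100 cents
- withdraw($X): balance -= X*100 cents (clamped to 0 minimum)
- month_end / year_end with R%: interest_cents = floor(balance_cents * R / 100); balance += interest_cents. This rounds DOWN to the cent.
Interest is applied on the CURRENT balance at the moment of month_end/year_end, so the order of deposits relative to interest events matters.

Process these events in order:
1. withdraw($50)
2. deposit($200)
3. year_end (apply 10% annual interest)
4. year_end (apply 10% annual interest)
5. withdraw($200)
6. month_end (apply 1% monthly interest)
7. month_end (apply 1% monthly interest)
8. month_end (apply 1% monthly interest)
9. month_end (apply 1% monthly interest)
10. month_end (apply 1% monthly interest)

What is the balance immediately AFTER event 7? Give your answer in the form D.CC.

After 1 (withdraw($50)): balance=$950.00 total_interest=$0.00
After 2 (deposit($200)): balance=$1150.00 total_interest=$0.00
After 3 (year_end (apply 10% annual interest)): balance=$1265.00 total_interest=$115.00
After 4 (year_end (apply 10% annual interest)): balance=$1391.50 total_interest=$241.50
After 5 (withdraw($200)): balance=$1191.50 total_interest=$241.50
After 6 (month_end (apply 1% monthly interest)): balance=$1203.41 total_interest=$253.41
After 7 (month_end (apply 1% monthly interest)): balance=$1215.44 total_interest=$265.44

Answer: 1215.44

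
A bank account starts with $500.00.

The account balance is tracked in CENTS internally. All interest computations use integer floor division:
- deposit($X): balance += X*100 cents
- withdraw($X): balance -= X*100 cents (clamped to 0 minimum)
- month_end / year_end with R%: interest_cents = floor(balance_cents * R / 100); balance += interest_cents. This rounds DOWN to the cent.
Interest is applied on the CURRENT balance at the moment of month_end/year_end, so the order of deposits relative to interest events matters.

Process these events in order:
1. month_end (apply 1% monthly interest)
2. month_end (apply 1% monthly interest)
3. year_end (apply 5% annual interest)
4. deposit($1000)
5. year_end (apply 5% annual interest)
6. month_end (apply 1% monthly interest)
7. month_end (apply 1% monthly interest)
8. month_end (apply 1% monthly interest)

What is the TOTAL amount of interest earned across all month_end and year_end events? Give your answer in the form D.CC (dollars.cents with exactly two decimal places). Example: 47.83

Answer: 161.16

Derivation:
After 1 (month_end (apply 1% monthly interest)): balance=$505.00 total_interest=$5.00
After 2 (month_end (apply 1% monthly interest)): balance=$510.05 total_interest=$10.05
After 3 (year_end (apply 5% annual interest)): balance=$535.55 total_interest=$35.55
After 4 (deposit($1000)): balance=$1535.55 total_interest=$35.55
After 5 (year_end (apply 5% annual interest)): balance=$1612.32 total_interest=$112.32
After 6 (month_end (apply 1% monthly interest)): balance=$1628.44 total_interest=$128.44
After 7 (month_end (apply 1% monthly interest)): balance=$1644.72 total_interest=$144.72
After 8 (month_end (apply 1% monthly interest)): balance=$1661.16 total_interest=$161.16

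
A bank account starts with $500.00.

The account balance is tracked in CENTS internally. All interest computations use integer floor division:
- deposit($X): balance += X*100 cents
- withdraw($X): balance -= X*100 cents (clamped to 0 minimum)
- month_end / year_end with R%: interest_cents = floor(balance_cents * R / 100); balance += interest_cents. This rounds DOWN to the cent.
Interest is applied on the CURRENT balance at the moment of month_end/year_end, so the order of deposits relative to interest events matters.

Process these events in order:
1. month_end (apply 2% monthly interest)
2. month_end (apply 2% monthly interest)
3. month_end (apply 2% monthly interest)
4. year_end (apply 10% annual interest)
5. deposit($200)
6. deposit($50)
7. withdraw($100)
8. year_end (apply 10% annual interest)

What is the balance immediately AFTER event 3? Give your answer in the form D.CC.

After 1 (month_end (apply 2% monthly interest)): balance=$510.00 total_interest=$10.00
After 2 (month_end (apply 2% monthly interest)): balance=$520.20 total_interest=$20.20
After 3 (month_end (apply 2% monthly interest)): balance=$530.60 total_interest=$30.60

Answer: 530.60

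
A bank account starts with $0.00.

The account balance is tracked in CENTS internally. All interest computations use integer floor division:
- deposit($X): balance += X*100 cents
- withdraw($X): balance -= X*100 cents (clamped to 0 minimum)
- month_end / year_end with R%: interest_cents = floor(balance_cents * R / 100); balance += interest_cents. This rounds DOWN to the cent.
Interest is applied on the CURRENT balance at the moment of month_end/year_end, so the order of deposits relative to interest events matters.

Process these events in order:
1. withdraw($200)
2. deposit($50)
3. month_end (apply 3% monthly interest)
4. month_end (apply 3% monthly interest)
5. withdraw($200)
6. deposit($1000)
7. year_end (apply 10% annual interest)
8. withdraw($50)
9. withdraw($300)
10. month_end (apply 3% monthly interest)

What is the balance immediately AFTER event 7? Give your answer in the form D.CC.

After 1 (withdraw($200)): balance=$0.00 total_interest=$0.00
After 2 (deposit($50)): balance=$50.00 total_interest=$0.00
After 3 (month_end (apply 3% monthly interest)): balance=$51.50 total_interest=$1.50
After 4 (month_end (apply 3% monthly interest)): balance=$53.04 total_interest=$3.04
After 5 (withdraw($200)): balance=$0.00 total_interest=$3.04
After 6 (deposit($1000)): balance=$1000.00 total_interest=$3.04
After 7 (year_end (apply 10% annual interest)): balance=$1100.00 total_interest=$103.04

Answer: 1100.00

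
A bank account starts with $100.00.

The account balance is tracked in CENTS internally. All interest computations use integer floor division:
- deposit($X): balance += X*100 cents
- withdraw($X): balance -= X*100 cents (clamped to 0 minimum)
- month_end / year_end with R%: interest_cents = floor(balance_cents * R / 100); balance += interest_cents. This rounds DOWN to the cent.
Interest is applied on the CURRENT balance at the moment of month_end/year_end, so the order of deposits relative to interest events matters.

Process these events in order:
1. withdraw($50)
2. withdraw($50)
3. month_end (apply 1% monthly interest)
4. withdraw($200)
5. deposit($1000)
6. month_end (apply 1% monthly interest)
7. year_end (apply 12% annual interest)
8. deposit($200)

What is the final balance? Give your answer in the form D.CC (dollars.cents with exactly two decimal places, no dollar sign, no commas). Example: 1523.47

After 1 (withdraw($50)): balance=$50.00 total_interest=$0.00
After 2 (withdraw($50)): balance=$0.00 total_interest=$0.00
After 3 (month_end (apply 1% monthly interest)): balance=$0.00 total_interest=$0.00
After 4 (withdraw($200)): balance=$0.00 total_interest=$0.00
After 5 (deposit($1000)): balance=$1000.00 total_interest=$0.00
After 6 (month_end (apply 1% monthly interest)): balance=$1010.00 total_interest=$10.00
After 7 (year_end (apply 12% annual interest)): balance=$1131.20 total_interest=$131.20
After 8 (deposit($200)): balance=$1331.20 total_interest=$131.20

Answer: 1331.20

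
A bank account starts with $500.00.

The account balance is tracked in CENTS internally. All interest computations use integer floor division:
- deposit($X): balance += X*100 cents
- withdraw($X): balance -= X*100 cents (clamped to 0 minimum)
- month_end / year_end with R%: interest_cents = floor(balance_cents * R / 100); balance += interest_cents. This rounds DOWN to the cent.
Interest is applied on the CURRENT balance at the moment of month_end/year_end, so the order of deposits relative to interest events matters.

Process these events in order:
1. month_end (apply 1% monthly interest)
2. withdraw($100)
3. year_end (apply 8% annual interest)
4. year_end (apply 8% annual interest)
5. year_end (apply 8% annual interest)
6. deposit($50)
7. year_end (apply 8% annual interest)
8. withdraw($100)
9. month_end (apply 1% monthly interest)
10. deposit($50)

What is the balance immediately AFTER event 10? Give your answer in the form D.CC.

After 1 (month_end (apply 1% monthly interest)): balance=$505.00 total_interest=$5.00
After 2 (withdraw($100)): balance=$405.00 total_interest=$5.00
After 3 (year_end (apply 8% annual interest)): balance=$437.40 total_interest=$37.40
After 4 (year_end (apply 8% annual interest)): balance=$472.39 total_interest=$72.39
After 5 (year_end (apply 8% annual interest)): balance=$510.18 total_interest=$110.18
After 6 (deposit($50)): balance=$560.18 total_interest=$110.18
After 7 (year_end (apply 8% annual interest)): balance=$604.99 total_interest=$154.99
After 8 (withdraw($100)): balance=$504.99 total_interest=$154.99
After 9 (month_end (apply 1% monthly interest)): balance=$510.03 total_interest=$160.03
After 10 (deposit($50)): balance=$560.03 total_interest=$160.03

Answer: 560.03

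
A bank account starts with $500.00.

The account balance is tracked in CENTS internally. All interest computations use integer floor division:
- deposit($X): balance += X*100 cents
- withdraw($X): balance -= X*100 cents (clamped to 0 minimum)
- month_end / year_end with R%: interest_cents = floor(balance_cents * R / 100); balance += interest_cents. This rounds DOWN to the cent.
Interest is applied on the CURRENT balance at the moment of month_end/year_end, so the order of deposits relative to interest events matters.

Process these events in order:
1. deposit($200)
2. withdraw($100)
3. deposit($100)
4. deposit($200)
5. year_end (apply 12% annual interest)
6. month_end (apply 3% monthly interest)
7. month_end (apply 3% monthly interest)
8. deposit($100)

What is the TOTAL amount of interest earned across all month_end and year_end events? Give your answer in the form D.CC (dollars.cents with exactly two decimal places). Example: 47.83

After 1 (deposit($200)): balance=$700.00 total_interest=$0.00
After 2 (withdraw($100)): balance=$600.00 total_interest=$0.00
After 3 (deposit($100)): balance=$700.00 total_interest=$0.00
After 4 (deposit($200)): balance=$900.00 total_interest=$0.00
After 5 (year_end (apply 12% annual interest)): balance=$1008.00 total_interest=$108.00
After 6 (month_end (apply 3% monthly interest)): balance=$1038.24 total_interest=$138.24
After 7 (month_end (apply 3% monthly interest)): balance=$1069.38 total_interest=$169.38
After 8 (deposit($100)): balance=$1169.38 total_interest=$169.38

Answer: 169.38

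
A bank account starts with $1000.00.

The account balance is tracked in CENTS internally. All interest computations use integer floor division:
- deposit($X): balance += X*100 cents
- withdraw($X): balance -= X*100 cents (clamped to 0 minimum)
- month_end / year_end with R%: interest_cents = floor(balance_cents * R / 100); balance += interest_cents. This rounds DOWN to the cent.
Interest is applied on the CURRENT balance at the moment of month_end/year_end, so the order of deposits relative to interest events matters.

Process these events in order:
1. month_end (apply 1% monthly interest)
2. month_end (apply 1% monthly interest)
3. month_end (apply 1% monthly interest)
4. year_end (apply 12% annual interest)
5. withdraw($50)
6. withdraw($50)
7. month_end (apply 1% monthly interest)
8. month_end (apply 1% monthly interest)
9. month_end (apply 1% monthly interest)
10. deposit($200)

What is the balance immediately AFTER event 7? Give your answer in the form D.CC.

Answer: 1064.46

Derivation:
After 1 (month_end (apply 1% monthly interest)): balance=$1010.00 total_interest=$10.00
After 2 (month_end (apply 1% monthly interest)): balance=$1020.10 total_interest=$20.10
After 3 (month_end (apply 1% monthly interest)): balance=$1030.30 total_interest=$30.30
After 4 (year_end (apply 12% annual interest)): balance=$1153.93 total_interest=$153.93
After 5 (withdraw($50)): balance=$1103.93 total_interest=$153.93
After 6 (withdraw($50)): balance=$1053.93 total_interest=$153.93
After 7 (month_end (apply 1% monthly interest)): balance=$1064.46 total_interest=$164.46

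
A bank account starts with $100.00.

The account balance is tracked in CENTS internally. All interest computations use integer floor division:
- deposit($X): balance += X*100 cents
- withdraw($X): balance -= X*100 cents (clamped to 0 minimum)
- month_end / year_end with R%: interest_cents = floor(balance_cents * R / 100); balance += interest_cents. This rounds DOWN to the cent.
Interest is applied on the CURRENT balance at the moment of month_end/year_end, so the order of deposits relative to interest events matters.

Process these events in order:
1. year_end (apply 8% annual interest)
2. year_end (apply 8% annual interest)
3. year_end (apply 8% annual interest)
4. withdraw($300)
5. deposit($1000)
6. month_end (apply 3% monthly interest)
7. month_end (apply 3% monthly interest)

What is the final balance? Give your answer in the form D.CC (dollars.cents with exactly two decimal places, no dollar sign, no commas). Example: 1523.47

Answer: 1060.90

Derivation:
After 1 (year_end (apply 8% annual interest)): balance=$108.00 total_interest=$8.00
After 2 (year_end (apply 8% annual interest)): balance=$116.64 total_interest=$16.64
After 3 (year_end (apply 8% annual interest)): balance=$125.97 total_interest=$25.97
After 4 (withdraw($300)): balance=$0.00 total_interest=$25.97
After 5 (deposit($1000)): balance=$1000.00 total_interest=$25.97
After 6 (month_end (apply 3% monthly interest)): balance=$1030.00 total_interest=$55.97
After 7 (month_end (apply 3% monthly interest)): balance=$1060.90 total_interest=$86.87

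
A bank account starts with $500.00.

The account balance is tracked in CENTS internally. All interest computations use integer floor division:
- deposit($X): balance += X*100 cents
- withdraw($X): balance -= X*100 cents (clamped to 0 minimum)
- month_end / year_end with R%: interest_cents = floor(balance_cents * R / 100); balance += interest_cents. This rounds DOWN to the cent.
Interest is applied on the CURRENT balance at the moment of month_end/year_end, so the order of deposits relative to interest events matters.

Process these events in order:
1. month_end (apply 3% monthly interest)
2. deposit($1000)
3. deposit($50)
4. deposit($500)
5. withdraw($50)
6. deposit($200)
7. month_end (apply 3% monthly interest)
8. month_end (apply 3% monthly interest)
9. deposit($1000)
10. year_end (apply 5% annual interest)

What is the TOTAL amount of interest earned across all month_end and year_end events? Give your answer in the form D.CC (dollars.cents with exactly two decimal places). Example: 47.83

Answer: 317.38

Derivation:
After 1 (month_end (apply 3% monthly interest)): balance=$515.00 total_interest=$15.00
After 2 (deposit($1000)): balance=$1515.00 total_interest=$15.00
After 3 (deposit($50)): balance=$1565.00 total_interest=$15.00
After 4 (deposit($500)): balance=$2065.00 total_interest=$15.00
After 5 (withdraw($50)): balance=$2015.00 total_interest=$15.00
After 6 (deposit($200)): balance=$2215.00 total_interest=$15.00
After 7 (month_end (apply 3% monthly interest)): balance=$2281.45 total_interest=$81.45
After 8 (month_end (apply 3% monthly interest)): balance=$2349.89 total_interest=$149.89
After 9 (deposit($1000)): balance=$3349.89 total_interest=$149.89
After 10 (year_end (apply 5% annual interest)): balance=$3517.38 total_interest=$317.38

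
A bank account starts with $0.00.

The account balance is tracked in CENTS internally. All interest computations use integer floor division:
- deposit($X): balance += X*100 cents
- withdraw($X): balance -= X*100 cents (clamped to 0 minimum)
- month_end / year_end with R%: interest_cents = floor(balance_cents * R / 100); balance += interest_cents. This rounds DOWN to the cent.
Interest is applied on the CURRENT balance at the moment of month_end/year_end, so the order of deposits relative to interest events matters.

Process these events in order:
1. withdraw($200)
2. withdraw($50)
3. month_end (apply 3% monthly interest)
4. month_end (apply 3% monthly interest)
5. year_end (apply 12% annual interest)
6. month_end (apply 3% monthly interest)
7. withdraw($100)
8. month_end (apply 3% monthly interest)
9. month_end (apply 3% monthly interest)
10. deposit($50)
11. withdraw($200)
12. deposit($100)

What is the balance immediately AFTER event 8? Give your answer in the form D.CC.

Answer: 0.00

Derivation:
After 1 (withdraw($200)): balance=$0.00 total_interest=$0.00
After 2 (withdraw($50)): balance=$0.00 total_interest=$0.00
After 3 (month_end (apply 3% monthly interest)): balance=$0.00 total_interest=$0.00
After 4 (month_end (apply 3% monthly interest)): balance=$0.00 total_interest=$0.00
After 5 (year_end (apply 12% annual interest)): balance=$0.00 total_interest=$0.00
After 6 (month_end (apply 3% monthly interest)): balance=$0.00 total_interest=$0.00
After 7 (withdraw($100)): balance=$0.00 total_interest=$0.00
After 8 (month_end (apply 3% monthly interest)): balance=$0.00 total_interest=$0.00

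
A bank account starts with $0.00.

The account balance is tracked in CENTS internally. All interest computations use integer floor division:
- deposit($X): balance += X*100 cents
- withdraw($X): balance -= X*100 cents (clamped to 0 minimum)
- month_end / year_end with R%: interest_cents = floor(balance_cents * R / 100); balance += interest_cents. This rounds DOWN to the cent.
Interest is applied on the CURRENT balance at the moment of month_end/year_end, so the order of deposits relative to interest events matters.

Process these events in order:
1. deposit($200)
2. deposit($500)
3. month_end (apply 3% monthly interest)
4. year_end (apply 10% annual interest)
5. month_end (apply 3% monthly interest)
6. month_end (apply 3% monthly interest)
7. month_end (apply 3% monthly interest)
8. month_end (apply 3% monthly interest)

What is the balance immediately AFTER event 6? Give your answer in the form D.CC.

After 1 (deposit($200)): balance=$200.00 total_interest=$0.00
After 2 (deposit($500)): balance=$700.00 total_interest=$0.00
After 3 (month_end (apply 3% monthly interest)): balance=$721.00 total_interest=$21.00
After 4 (year_end (apply 10% annual interest)): balance=$793.10 total_interest=$93.10
After 5 (month_end (apply 3% monthly interest)): balance=$816.89 total_interest=$116.89
After 6 (month_end (apply 3% monthly interest)): balance=$841.39 total_interest=$141.39

Answer: 841.39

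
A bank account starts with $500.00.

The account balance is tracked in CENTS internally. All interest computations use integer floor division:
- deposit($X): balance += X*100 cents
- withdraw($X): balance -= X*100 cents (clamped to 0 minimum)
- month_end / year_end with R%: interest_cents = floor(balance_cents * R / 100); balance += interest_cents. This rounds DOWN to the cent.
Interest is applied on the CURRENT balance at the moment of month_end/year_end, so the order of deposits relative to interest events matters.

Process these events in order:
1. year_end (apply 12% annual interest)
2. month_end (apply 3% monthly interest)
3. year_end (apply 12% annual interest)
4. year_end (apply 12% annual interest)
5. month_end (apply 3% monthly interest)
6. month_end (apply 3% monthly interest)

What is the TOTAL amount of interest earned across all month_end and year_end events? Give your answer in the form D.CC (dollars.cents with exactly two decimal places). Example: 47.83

Answer: 267.58

Derivation:
After 1 (year_end (apply 12% annual interest)): balance=$560.00 total_interest=$60.00
After 2 (month_end (apply 3% monthly interest)): balance=$576.80 total_interest=$76.80
After 3 (year_end (apply 12% annual interest)): balance=$646.01 total_interest=$146.01
After 4 (year_end (apply 12% annual interest)): balance=$723.53 total_interest=$223.53
After 5 (month_end (apply 3% monthly interest)): balance=$745.23 total_interest=$245.23
After 6 (month_end (apply 3% monthly interest)): balance=$767.58 total_interest=$267.58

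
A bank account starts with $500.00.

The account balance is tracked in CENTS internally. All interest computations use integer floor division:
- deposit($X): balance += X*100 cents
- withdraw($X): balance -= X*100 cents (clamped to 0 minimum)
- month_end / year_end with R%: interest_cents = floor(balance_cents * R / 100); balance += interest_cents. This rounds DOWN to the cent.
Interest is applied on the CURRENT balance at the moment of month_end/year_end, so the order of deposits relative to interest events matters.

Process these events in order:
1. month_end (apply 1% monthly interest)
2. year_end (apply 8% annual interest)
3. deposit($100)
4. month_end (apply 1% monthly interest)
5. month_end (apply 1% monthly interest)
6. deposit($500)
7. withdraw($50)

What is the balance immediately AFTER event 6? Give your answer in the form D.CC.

After 1 (month_end (apply 1% monthly interest)): balance=$505.00 total_interest=$5.00
After 2 (year_end (apply 8% annual interest)): balance=$545.40 total_interest=$45.40
After 3 (deposit($100)): balance=$645.40 total_interest=$45.40
After 4 (month_end (apply 1% monthly interest)): balance=$651.85 total_interest=$51.85
After 5 (month_end (apply 1% monthly interest)): balance=$658.36 total_interest=$58.36
After 6 (deposit($500)): balance=$1158.36 total_interest=$58.36

Answer: 1158.36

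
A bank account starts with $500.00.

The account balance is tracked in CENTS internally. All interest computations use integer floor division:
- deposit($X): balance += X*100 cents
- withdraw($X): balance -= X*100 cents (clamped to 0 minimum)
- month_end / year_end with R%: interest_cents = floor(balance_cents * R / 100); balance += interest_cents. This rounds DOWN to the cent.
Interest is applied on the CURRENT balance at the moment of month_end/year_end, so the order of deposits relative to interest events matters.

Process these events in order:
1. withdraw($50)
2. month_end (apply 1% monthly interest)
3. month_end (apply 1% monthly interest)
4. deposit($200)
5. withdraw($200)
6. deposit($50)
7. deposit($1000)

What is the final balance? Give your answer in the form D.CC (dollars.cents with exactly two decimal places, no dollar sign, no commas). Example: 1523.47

Answer: 1509.04

Derivation:
After 1 (withdraw($50)): balance=$450.00 total_interest=$0.00
After 2 (month_end (apply 1% monthly interest)): balance=$454.50 total_interest=$4.50
After 3 (month_end (apply 1% monthly interest)): balance=$459.04 total_interest=$9.04
After 4 (deposit($200)): balance=$659.04 total_interest=$9.04
After 5 (withdraw($200)): balance=$459.04 total_interest=$9.04
After 6 (deposit($50)): balance=$509.04 total_interest=$9.04
After 7 (deposit($1000)): balance=$1509.04 total_interest=$9.04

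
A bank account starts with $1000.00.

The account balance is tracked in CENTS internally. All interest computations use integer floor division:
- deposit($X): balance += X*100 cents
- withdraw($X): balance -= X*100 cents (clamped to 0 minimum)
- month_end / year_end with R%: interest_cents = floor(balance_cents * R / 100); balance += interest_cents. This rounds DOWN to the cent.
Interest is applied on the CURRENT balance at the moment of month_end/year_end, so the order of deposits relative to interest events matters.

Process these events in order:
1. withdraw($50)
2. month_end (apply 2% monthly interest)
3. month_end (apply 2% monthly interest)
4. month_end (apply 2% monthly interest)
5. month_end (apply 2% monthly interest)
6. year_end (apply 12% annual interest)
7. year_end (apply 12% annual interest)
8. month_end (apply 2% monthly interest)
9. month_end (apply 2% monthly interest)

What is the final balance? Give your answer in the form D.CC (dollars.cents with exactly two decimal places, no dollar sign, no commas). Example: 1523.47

After 1 (withdraw($50)): balance=$950.00 total_interest=$0.00
After 2 (month_end (apply 2% monthly interest)): balance=$969.00 total_interest=$19.00
After 3 (month_end (apply 2% monthly interest)): balance=$988.38 total_interest=$38.38
After 4 (month_end (apply 2% monthly interest)): balance=$1008.14 total_interest=$58.14
After 5 (month_end (apply 2% monthly interest)): balance=$1028.30 total_interest=$78.30
After 6 (year_end (apply 12% annual interest)): balance=$1151.69 total_interest=$201.69
After 7 (year_end (apply 12% annual interest)): balance=$1289.89 total_interest=$339.89
After 8 (month_end (apply 2% monthly interest)): balance=$1315.68 total_interest=$365.68
After 9 (month_end (apply 2% monthly interest)): balance=$1341.99 total_interest=$391.99

Answer: 1341.99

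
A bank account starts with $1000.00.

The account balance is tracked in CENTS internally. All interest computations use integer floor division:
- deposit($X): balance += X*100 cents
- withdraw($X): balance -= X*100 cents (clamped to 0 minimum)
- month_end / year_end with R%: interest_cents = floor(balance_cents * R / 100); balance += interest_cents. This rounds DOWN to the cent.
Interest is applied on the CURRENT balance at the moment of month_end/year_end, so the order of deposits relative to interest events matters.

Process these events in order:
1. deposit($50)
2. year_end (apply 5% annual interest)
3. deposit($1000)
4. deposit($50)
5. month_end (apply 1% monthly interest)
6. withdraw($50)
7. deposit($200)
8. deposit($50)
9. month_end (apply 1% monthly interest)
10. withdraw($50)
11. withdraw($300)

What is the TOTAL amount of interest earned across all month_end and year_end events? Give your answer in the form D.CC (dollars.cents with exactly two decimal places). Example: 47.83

Answer: 97.76

Derivation:
After 1 (deposit($50)): balance=$1050.00 total_interest=$0.00
After 2 (year_end (apply 5% annual interest)): balance=$1102.50 total_interest=$52.50
After 3 (deposit($1000)): balance=$2102.50 total_interest=$52.50
After 4 (deposit($50)): balance=$2152.50 total_interest=$52.50
After 5 (month_end (apply 1% monthly interest)): balance=$2174.02 total_interest=$74.02
After 6 (withdraw($50)): balance=$2124.02 total_interest=$74.02
After 7 (deposit($200)): balance=$2324.02 total_interest=$74.02
After 8 (deposit($50)): balance=$2374.02 total_interest=$74.02
After 9 (month_end (apply 1% monthly interest)): balance=$2397.76 total_interest=$97.76
After 10 (withdraw($50)): balance=$2347.76 total_interest=$97.76
After 11 (withdraw($300)): balance=$2047.76 total_interest=$97.76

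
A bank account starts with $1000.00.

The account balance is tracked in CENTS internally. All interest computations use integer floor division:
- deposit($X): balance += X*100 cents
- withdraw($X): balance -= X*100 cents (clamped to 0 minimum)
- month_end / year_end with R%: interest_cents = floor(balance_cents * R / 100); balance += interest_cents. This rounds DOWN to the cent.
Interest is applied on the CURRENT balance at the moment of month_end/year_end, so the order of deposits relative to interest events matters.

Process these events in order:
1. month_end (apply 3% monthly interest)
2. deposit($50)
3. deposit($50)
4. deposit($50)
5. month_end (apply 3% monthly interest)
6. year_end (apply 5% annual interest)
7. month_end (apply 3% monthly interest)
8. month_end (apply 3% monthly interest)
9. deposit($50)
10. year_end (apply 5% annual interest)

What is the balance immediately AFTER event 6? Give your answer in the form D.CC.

Answer: 1276.17

Derivation:
After 1 (month_end (apply 3% monthly interest)): balance=$1030.00 total_interest=$30.00
After 2 (deposit($50)): balance=$1080.00 total_interest=$30.00
After 3 (deposit($50)): balance=$1130.00 total_interest=$30.00
After 4 (deposit($50)): balance=$1180.00 total_interest=$30.00
After 5 (month_end (apply 3% monthly interest)): balance=$1215.40 total_interest=$65.40
After 6 (year_end (apply 5% annual interest)): balance=$1276.17 total_interest=$126.17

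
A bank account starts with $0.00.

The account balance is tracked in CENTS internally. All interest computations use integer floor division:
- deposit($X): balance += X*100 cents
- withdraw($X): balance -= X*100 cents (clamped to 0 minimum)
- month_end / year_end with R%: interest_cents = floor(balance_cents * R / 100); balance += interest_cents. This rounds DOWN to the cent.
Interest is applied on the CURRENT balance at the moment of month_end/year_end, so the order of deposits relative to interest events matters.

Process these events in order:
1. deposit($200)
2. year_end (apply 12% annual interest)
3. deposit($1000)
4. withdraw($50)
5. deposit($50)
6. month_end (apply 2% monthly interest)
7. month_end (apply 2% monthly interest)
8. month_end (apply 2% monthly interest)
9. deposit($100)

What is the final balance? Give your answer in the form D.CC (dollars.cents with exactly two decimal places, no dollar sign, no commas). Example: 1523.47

Answer: 1398.90

Derivation:
After 1 (deposit($200)): balance=$200.00 total_interest=$0.00
After 2 (year_end (apply 12% annual interest)): balance=$224.00 total_interest=$24.00
After 3 (deposit($1000)): balance=$1224.00 total_interest=$24.00
After 4 (withdraw($50)): balance=$1174.00 total_interest=$24.00
After 5 (deposit($50)): balance=$1224.00 total_interest=$24.00
After 6 (month_end (apply 2% monthly interest)): balance=$1248.48 total_interest=$48.48
After 7 (month_end (apply 2% monthly interest)): balance=$1273.44 total_interest=$73.44
After 8 (month_end (apply 2% monthly interest)): balance=$1298.90 total_interest=$98.90
After 9 (deposit($100)): balance=$1398.90 total_interest=$98.90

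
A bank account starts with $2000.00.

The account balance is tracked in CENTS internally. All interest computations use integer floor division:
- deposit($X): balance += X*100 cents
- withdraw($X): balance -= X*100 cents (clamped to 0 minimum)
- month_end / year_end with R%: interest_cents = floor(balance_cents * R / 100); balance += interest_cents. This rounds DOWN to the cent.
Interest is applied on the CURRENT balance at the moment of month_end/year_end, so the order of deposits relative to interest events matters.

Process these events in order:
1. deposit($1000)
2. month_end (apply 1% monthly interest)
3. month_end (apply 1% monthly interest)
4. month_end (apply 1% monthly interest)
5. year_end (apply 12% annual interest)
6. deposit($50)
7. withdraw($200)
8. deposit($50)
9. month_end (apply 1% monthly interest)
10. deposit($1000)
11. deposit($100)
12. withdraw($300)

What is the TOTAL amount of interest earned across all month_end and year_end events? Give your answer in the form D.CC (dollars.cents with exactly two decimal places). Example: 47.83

After 1 (deposit($1000)): balance=$3000.00 total_interest=$0.00
After 2 (month_end (apply 1% monthly interest)): balance=$3030.00 total_interest=$30.00
After 3 (month_end (apply 1% monthly interest)): balance=$3060.30 total_interest=$60.30
After 4 (month_end (apply 1% monthly interest)): balance=$3090.90 total_interest=$90.90
After 5 (year_end (apply 12% annual interest)): balance=$3461.80 total_interest=$461.80
After 6 (deposit($50)): balance=$3511.80 total_interest=$461.80
After 7 (withdraw($200)): balance=$3311.80 total_interest=$461.80
After 8 (deposit($50)): balance=$3361.80 total_interest=$461.80
After 9 (month_end (apply 1% monthly interest)): balance=$3395.41 total_interest=$495.41
After 10 (deposit($1000)): balance=$4395.41 total_interest=$495.41
After 11 (deposit($100)): balance=$4495.41 total_interest=$495.41
After 12 (withdraw($300)): balance=$4195.41 total_interest=$495.41

Answer: 495.41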